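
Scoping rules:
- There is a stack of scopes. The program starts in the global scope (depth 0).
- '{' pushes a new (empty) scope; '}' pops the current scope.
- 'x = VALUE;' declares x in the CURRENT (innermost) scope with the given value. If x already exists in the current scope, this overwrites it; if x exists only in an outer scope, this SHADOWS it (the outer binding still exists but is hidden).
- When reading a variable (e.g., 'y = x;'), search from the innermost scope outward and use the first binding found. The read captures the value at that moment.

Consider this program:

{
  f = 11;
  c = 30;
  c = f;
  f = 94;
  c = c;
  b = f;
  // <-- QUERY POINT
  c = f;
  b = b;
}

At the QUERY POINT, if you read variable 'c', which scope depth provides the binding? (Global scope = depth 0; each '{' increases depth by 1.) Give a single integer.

Answer: 1

Derivation:
Step 1: enter scope (depth=1)
Step 2: declare f=11 at depth 1
Step 3: declare c=30 at depth 1
Step 4: declare c=(read f)=11 at depth 1
Step 5: declare f=94 at depth 1
Step 6: declare c=(read c)=11 at depth 1
Step 7: declare b=(read f)=94 at depth 1
Visible at query point: b=94 c=11 f=94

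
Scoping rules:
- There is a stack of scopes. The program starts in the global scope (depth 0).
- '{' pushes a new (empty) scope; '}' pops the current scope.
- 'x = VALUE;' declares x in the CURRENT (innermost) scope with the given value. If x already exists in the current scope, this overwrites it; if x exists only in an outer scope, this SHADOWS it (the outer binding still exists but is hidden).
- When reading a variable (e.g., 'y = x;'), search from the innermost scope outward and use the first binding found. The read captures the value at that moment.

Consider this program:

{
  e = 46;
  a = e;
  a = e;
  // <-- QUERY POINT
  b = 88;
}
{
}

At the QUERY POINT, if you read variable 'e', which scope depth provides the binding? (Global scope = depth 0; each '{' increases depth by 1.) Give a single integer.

Answer: 1

Derivation:
Step 1: enter scope (depth=1)
Step 2: declare e=46 at depth 1
Step 3: declare a=(read e)=46 at depth 1
Step 4: declare a=(read e)=46 at depth 1
Visible at query point: a=46 e=46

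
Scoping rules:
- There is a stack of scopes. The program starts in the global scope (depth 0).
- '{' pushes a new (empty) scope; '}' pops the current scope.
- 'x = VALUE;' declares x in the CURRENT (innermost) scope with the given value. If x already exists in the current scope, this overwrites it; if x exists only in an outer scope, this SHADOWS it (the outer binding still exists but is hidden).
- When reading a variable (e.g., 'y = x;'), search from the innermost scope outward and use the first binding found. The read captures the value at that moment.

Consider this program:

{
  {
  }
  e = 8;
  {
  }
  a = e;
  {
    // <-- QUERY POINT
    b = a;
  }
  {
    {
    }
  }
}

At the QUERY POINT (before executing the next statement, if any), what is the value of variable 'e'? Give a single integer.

Step 1: enter scope (depth=1)
Step 2: enter scope (depth=2)
Step 3: exit scope (depth=1)
Step 4: declare e=8 at depth 1
Step 5: enter scope (depth=2)
Step 6: exit scope (depth=1)
Step 7: declare a=(read e)=8 at depth 1
Step 8: enter scope (depth=2)
Visible at query point: a=8 e=8

Answer: 8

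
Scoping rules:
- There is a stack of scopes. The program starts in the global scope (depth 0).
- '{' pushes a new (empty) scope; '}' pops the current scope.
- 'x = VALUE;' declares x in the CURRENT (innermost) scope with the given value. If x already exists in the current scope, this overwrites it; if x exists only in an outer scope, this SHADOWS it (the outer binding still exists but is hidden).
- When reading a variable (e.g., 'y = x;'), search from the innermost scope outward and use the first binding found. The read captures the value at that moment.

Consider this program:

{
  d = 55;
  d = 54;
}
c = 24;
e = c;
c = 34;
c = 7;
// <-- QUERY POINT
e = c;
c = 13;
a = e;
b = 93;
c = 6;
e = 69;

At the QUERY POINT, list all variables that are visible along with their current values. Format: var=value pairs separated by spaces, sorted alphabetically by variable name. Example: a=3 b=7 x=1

Step 1: enter scope (depth=1)
Step 2: declare d=55 at depth 1
Step 3: declare d=54 at depth 1
Step 4: exit scope (depth=0)
Step 5: declare c=24 at depth 0
Step 6: declare e=(read c)=24 at depth 0
Step 7: declare c=34 at depth 0
Step 8: declare c=7 at depth 0
Visible at query point: c=7 e=24

Answer: c=7 e=24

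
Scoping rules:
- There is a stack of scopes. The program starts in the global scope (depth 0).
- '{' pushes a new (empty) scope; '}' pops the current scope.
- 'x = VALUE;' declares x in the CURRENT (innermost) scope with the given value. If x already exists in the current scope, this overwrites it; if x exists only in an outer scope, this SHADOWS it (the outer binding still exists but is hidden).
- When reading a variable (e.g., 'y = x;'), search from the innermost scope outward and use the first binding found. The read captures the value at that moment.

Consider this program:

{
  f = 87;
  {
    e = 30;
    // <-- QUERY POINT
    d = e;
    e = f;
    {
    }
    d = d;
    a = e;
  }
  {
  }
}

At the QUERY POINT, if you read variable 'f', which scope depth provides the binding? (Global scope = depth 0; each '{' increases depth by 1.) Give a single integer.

Step 1: enter scope (depth=1)
Step 2: declare f=87 at depth 1
Step 3: enter scope (depth=2)
Step 4: declare e=30 at depth 2
Visible at query point: e=30 f=87

Answer: 1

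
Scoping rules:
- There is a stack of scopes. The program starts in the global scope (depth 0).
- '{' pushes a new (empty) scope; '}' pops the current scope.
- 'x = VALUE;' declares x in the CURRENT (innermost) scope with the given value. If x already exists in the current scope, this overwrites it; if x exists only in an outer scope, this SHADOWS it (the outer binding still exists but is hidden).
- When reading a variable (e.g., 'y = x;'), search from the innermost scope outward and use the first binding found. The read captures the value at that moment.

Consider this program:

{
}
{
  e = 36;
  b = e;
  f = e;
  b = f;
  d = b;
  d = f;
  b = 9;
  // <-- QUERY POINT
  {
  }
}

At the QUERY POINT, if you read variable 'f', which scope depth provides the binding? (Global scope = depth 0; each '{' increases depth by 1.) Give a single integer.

Step 1: enter scope (depth=1)
Step 2: exit scope (depth=0)
Step 3: enter scope (depth=1)
Step 4: declare e=36 at depth 1
Step 5: declare b=(read e)=36 at depth 1
Step 6: declare f=(read e)=36 at depth 1
Step 7: declare b=(read f)=36 at depth 1
Step 8: declare d=(read b)=36 at depth 1
Step 9: declare d=(read f)=36 at depth 1
Step 10: declare b=9 at depth 1
Visible at query point: b=9 d=36 e=36 f=36

Answer: 1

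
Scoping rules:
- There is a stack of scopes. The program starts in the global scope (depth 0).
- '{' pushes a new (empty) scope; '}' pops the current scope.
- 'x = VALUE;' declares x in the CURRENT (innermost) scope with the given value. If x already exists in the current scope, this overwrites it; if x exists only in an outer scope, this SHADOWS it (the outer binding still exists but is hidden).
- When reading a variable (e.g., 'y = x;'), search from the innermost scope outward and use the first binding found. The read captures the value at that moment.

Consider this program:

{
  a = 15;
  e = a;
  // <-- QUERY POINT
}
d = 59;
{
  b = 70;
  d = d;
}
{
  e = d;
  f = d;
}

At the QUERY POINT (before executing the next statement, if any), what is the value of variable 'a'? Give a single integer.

Answer: 15

Derivation:
Step 1: enter scope (depth=1)
Step 2: declare a=15 at depth 1
Step 3: declare e=(read a)=15 at depth 1
Visible at query point: a=15 e=15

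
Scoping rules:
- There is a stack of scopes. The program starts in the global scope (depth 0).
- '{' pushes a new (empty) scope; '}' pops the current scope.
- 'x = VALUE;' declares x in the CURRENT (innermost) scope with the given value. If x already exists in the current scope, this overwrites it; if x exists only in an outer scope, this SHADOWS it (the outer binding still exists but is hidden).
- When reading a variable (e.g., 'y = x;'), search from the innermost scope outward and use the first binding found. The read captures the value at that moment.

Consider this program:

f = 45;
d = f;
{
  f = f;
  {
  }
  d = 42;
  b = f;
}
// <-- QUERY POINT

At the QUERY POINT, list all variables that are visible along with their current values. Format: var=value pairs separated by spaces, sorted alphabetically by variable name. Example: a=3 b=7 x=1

Answer: d=45 f=45

Derivation:
Step 1: declare f=45 at depth 0
Step 2: declare d=(read f)=45 at depth 0
Step 3: enter scope (depth=1)
Step 4: declare f=(read f)=45 at depth 1
Step 5: enter scope (depth=2)
Step 6: exit scope (depth=1)
Step 7: declare d=42 at depth 1
Step 8: declare b=(read f)=45 at depth 1
Step 9: exit scope (depth=0)
Visible at query point: d=45 f=45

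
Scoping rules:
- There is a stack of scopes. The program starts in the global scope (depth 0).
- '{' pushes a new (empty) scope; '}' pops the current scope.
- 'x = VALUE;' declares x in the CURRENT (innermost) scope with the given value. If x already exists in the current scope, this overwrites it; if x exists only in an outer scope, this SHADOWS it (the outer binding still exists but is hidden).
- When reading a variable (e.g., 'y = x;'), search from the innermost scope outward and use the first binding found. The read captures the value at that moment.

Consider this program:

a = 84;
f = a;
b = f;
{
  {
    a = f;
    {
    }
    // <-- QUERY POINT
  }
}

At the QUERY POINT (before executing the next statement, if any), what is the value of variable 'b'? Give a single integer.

Answer: 84

Derivation:
Step 1: declare a=84 at depth 0
Step 2: declare f=(read a)=84 at depth 0
Step 3: declare b=(read f)=84 at depth 0
Step 4: enter scope (depth=1)
Step 5: enter scope (depth=2)
Step 6: declare a=(read f)=84 at depth 2
Step 7: enter scope (depth=3)
Step 8: exit scope (depth=2)
Visible at query point: a=84 b=84 f=84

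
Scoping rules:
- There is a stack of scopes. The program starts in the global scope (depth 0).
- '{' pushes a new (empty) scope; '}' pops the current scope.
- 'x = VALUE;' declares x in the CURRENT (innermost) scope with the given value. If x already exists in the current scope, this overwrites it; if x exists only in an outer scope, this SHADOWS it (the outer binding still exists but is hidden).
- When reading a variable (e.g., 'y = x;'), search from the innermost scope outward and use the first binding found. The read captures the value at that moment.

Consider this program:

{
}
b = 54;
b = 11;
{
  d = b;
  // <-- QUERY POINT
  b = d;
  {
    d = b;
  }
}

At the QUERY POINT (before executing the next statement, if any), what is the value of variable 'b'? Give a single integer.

Answer: 11

Derivation:
Step 1: enter scope (depth=1)
Step 2: exit scope (depth=0)
Step 3: declare b=54 at depth 0
Step 4: declare b=11 at depth 0
Step 5: enter scope (depth=1)
Step 6: declare d=(read b)=11 at depth 1
Visible at query point: b=11 d=11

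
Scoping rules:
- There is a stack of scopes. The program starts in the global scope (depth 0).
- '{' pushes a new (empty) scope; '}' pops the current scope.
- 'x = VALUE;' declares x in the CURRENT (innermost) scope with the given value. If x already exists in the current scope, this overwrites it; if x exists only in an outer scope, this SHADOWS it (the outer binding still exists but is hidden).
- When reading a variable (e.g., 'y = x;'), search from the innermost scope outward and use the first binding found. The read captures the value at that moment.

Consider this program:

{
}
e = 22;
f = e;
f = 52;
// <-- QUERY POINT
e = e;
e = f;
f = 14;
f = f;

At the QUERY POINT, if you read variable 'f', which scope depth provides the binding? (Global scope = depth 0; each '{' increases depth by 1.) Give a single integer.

Step 1: enter scope (depth=1)
Step 2: exit scope (depth=0)
Step 3: declare e=22 at depth 0
Step 4: declare f=(read e)=22 at depth 0
Step 5: declare f=52 at depth 0
Visible at query point: e=22 f=52

Answer: 0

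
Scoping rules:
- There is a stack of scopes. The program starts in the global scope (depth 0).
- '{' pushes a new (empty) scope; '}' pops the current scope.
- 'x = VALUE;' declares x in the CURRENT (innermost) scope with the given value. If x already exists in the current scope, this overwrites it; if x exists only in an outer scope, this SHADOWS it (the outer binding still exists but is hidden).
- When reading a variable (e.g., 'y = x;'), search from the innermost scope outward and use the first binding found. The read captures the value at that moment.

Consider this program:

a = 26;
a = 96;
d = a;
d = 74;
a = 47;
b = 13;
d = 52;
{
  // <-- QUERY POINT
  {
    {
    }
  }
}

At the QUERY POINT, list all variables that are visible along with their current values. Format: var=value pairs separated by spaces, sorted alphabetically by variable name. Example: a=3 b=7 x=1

Answer: a=47 b=13 d=52

Derivation:
Step 1: declare a=26 at depth 0
Step 2: declare a=96 at depth 0
Step 3: declare d=(read a)=96 at depth 0
Step 4: declare d=74 at depth 0
Step 5: declare a=47 at depth 0
Step 6: declare b=13 at depth 0
Step 7: declare d=52 at depth 0
Step 8: enter scope (depth=1)
Visible at query point: a=47 b=13 d=52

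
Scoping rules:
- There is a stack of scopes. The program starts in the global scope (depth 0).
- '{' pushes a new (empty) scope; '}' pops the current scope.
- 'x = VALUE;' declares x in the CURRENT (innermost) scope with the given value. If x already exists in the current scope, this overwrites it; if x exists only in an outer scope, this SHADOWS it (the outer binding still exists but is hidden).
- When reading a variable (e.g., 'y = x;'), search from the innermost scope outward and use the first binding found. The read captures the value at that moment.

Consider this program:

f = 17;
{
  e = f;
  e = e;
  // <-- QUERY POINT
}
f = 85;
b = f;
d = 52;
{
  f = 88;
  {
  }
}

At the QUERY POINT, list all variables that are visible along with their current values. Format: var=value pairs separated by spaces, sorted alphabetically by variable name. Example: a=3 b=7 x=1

Answer: e=17 f=17

Derivation:
Step 1: declare f=17 at depth 0
Step 2: enter scope (depth=1)
Step 3: declare e=(read f)=17 at depth 1
Step 4: declare e=(read e)=17 at depth 1
Visible at query point: e=17 f=17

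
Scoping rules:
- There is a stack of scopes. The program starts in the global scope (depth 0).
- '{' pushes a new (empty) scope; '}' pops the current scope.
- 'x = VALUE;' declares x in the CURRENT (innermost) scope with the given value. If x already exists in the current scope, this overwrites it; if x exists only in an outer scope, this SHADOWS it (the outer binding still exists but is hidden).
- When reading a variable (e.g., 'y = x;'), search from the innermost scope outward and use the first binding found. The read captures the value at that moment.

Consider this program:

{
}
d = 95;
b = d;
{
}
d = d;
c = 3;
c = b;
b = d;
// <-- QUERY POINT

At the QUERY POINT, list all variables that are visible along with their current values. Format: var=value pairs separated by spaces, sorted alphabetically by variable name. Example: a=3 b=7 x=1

Step 1: enter scope (depth=1)
Step 2: exit scope (depth=0)
Step 3: declare d=95 at depth 0
Step 4: declare b=(read d)=95 at depth 0
Step 5: enter scope (depth=1)
Step 6: exit scope (depth=0)
Step 7: declare d=(read d)=95 at depth 0
Step 8: declare c=3 at depth 0
Step 9: declare c=(read b)=95 at depth 0
Step 10: declare b=(read d)=95 at depth 0
Visible at query point: b=95 c=95 d=95

Answer: b=95 c=95 d=95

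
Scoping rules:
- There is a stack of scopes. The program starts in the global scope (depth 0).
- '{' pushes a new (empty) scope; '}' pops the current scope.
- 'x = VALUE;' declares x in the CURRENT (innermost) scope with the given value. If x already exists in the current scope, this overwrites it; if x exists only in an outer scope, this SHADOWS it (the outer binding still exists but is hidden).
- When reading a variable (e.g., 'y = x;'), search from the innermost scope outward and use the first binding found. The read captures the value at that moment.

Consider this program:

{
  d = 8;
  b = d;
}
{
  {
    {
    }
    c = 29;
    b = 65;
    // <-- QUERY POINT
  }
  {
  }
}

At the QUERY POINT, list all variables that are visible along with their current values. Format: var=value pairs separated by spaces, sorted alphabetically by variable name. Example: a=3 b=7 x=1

Answer: b=65 c=29

Derivation:
Step 1: enter scope (depth=1)
Step 2: declare d=8 at depth 1
Step 3: declare b=(read d)=8 at depth 1
Step 4: exit scope (depth=0)
Step 5: enter scope (depth=1)
Step 6: enter scope (depth=2)
Step 7: enter scope (depth=3)
Step 8: exit scope (depth=2)
Step 9: declare c=29 at depth 2
Step 10: declare b=65 at depth 2
Visible at query point: b=65 c=29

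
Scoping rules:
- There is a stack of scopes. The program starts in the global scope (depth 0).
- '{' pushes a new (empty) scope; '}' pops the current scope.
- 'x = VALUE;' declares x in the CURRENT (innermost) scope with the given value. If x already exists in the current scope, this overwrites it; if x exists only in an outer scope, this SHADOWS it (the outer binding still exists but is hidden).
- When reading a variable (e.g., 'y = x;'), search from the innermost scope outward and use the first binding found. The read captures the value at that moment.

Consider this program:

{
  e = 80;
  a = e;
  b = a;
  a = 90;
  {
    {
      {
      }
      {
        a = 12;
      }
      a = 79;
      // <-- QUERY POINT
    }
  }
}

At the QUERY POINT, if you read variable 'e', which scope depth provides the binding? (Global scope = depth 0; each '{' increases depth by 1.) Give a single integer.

Step 1: enter scope (depth=1)
Step 2: declare e=80 at depth 1
Step 3: declare a=(read e)=80 at depth 1
Step 4: declare b=(read a)=80 at depth 1
Step 5: declare a=90 at depth 1
Step 6: enter scope (depth=2)
Step 7: enter scope (depth=3)
Step 8: enter scope (depth=4)
Step 9: exit scope (depth=3)
Step 10: enter scope (depth=4)
Step 11: declare a=12 at depth 4
Step 12: exit scope (depth=3)
Step 13: declare a=79 at depth 3
Visible at query point: a=79 b=80 e=80

Answer: 1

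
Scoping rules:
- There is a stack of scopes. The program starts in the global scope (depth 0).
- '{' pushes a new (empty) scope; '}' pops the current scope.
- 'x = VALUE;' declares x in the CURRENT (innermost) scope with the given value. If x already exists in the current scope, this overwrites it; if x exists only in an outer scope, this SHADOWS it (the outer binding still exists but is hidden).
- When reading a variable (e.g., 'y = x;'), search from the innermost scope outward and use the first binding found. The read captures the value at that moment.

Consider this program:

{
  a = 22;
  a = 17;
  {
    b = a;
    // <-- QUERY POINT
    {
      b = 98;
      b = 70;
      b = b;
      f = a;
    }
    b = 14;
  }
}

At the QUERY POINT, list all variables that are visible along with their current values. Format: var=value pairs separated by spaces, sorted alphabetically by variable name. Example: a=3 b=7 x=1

Answer: a=17 b=17

Derivation:
Step 1: enter scope (depth=1)
Step 2: declare a=22 at depth 1
Step 3: declare a=17 at depth 1
Step 4: enter scope (depth=2)
Step 5: declare b=(read a)=17 at depth 2
Visible at query point: a=17 b=17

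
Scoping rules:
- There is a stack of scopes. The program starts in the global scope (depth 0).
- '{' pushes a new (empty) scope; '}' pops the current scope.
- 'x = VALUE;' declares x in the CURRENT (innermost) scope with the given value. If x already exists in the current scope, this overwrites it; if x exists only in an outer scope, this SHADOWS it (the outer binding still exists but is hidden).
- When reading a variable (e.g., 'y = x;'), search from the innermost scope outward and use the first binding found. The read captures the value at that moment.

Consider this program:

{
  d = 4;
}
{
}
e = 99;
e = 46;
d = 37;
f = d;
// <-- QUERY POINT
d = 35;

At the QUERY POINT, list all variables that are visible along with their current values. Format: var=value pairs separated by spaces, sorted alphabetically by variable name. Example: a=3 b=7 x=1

Answer: d=37 e=46 f=37

Derivation:
Step 1: enter scope (depth=1)
Step 2: declare d=4 at depth 1
Step 3: exit scope (depth=0)
Step 4: enter scope (depth=1)
Step 5: exit scope (depth=0)
Step 6: declare e=99 at depth 0
Step 7: declare e=46 at depth 0
Step 8: declare d=37 at depth 0
Step 9: declare f=(read d)=37 at depth 0
Visible at query point: d=37 e=46 f=37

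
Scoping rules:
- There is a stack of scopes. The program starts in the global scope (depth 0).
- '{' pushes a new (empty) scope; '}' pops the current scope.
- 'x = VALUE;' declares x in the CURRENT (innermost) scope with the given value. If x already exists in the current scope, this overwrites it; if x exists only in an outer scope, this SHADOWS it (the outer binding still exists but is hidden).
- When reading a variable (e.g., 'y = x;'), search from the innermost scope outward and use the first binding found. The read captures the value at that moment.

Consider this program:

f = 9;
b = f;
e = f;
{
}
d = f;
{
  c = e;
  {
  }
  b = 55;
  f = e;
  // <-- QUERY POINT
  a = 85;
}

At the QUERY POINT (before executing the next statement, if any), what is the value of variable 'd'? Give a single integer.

Answer: 9

Derivation:
Step 1: declare f=9 at depth 0
Step 2: declare b=(read f)=9 at depth 0
Step 3: declare e=(read f)=9 at depth 0
Step 4: enter scope (depth=1)
Step 5: exit scope (depth=0)
Step 6: declare d=(read f)=9 at depth 0
Step 7: enter scope (depth=1)
Step 8: declare c=(read e)=9 at depth 1
Step 9: enter scope (depth=2)
Step 10: exit scope (depth=1)
Step 11: declare b=55 at depth 1
Step 12: declare f=(read e)=9 at depth 1
Visible at query point: b=55 c=9 d=9 e=9 f=9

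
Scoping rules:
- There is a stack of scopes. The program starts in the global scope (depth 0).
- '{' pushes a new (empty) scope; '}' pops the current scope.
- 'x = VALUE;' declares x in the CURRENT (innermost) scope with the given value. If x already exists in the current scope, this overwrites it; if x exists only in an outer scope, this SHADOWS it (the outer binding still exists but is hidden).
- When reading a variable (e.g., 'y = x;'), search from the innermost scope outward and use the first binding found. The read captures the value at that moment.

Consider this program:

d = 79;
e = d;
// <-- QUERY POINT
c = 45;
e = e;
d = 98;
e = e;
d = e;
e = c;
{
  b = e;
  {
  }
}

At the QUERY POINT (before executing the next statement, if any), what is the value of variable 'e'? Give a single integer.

Step 1: declare d=79 at depth 0
Step 2: declare e=(read d)=79 at depth 0
Visible at query point: d=79 e=79

Answer: 79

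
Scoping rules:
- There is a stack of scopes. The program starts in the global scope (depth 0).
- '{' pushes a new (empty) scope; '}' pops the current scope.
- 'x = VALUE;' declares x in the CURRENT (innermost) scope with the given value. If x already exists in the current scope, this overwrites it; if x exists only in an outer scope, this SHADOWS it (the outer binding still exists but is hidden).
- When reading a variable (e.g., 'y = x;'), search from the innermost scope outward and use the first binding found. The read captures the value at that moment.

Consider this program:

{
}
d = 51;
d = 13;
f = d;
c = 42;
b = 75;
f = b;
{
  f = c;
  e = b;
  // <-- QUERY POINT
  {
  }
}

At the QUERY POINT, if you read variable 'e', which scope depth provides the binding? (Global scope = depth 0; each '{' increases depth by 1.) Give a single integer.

Step 1: enter scope (depth=1)
Step 2: exit scope (depth=0)
Step 3: declare d=51 at depth 0
Step 4: declare d=13 at depth 0
Step 5: declare f=(read d)=13 at depth 0
Step 6: declare c=42 at depth 0
Step 7: declare b=75 at depth 0
Step 8: declare f=(read b)=75 at depth 0
Step 9: enter scope (depth=1)
Step 10: declare f=(read c)=42 at depth 1
Step 11: declare e=(read b)=75 at depth 1
Visible at query point: b=75 c=42 d=13 e=75 f=42

Answer: 1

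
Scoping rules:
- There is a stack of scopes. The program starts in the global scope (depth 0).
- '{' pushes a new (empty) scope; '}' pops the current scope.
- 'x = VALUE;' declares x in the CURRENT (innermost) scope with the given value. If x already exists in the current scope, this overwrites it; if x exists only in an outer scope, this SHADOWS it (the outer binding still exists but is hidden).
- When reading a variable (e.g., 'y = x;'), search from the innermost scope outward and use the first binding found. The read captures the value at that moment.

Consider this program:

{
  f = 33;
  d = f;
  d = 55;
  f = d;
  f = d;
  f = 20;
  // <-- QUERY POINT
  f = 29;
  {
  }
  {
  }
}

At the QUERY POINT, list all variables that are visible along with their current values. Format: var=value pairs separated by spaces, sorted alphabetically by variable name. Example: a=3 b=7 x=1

Step 1: enter scope (depth=1)
Step 2: declare f=33 at depth 1
Step 3: declare d=(read f)=33 at depth 1
Step 4: declare d=55 at depth 1
Step 5: declare f=(read d)=55 at depth 1
Step 6: declare f=(read d)=55 at depth 1
Step 7: declare f=20 at depth 1
Visible at query point: d=55 f=20

Answer: d=55 f=20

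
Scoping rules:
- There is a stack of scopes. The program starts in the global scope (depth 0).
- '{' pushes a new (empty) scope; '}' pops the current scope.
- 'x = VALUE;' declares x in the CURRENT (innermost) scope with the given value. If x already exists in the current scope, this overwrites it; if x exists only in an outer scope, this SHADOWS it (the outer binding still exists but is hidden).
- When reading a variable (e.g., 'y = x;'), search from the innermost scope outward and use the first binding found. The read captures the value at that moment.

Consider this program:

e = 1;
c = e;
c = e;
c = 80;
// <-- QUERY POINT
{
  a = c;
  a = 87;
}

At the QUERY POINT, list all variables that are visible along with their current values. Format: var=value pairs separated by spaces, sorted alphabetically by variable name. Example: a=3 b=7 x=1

Answer: c=80 e=1

Derivation:
Step 1: declare e=1 at depth 0
Step 2: declare c=(read e)=1 at depth 0
Step 3: declare c=(read e)=1 at depth 0
Step 4: declare c=80 at depth 0
Visible at query point: c=80 e=1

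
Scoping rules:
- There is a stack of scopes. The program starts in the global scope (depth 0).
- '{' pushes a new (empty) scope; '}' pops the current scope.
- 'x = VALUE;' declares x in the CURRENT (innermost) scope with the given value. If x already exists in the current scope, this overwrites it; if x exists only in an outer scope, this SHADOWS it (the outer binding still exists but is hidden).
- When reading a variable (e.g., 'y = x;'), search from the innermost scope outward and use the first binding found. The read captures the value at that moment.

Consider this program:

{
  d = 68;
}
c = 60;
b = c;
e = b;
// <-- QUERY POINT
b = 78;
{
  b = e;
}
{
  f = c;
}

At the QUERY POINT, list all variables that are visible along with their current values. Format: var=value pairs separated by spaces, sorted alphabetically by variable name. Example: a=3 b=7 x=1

Step 1: enter scope (depth=1)
Step 2: declare d=68 at depth 1
Step 3: exit scope (depth=0)
Step 4: declare c=60 at depth 0
Step 5: declare b=(read c)=60 at depth 0
Step 6: declare e=(read b)=60 at depth 0
Visible at query point: b=60 c=60 e=60

Answer: b=60 c=60 e=60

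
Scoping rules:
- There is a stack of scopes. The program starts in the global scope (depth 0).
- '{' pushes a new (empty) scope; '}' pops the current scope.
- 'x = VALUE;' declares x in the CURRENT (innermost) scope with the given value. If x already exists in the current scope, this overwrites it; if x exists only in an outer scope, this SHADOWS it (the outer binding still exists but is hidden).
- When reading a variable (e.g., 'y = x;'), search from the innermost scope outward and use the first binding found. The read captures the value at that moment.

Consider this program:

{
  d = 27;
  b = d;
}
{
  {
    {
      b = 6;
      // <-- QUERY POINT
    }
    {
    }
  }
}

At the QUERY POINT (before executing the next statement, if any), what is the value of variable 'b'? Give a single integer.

Answer: 6

Derivation:
Step 1: enter scope (depth=1)
Step 2: declare d=27 at depth 1
Step 3: declare b=(read d)=27 at depth 1
Step 4: exit scope (depth=0)
Step 5: enter scope (depth=1)
Step 6: enter scope (depth=2)
Step 7: enter scope (depth=3)
Step 8: declare b=6 at depth 3
Visible at query point: b=6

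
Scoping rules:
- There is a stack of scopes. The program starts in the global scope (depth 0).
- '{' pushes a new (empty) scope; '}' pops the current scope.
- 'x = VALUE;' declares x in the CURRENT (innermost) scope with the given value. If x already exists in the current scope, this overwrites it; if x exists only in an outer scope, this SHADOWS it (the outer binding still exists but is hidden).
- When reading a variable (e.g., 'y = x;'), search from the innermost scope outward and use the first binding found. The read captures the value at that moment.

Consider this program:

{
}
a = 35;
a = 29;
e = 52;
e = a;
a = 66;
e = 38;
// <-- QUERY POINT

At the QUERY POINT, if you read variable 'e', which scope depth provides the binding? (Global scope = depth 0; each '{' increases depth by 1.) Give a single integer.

Answer: 0

Derivation:
Step 1: enter scope (depth=1)
Step 2: exit scope (depth=0)
Step 3: declare a=35 at depth 0
Step 4: declare a=29 at depth 0
Step 5: declare e=52 at depth 0
Step 6: declare e=(read a)=29 at depth 0
Step 7: declare a=66 at depth 0
Step 8: declare e=38 at depth 0
Visible at query point: a=66 e=38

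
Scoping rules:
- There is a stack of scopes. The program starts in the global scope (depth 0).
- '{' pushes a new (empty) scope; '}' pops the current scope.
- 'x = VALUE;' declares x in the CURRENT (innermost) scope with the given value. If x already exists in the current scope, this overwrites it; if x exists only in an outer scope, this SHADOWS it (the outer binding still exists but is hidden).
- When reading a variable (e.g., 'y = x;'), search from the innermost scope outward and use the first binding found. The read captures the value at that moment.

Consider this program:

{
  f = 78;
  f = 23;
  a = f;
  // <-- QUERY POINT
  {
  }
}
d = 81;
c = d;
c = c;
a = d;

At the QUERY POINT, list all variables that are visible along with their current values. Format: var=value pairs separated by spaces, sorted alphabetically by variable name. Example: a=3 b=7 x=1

Answer: a=23 f=23

Derivation:
Step 1: enter scope (depth=1)
Step 2: declare f=78 at depth 1
Step 3: declare f=23 at depth 1
Step 4: declare a=(read f)=23 at depth 1
Visible at query point: a=23 f=23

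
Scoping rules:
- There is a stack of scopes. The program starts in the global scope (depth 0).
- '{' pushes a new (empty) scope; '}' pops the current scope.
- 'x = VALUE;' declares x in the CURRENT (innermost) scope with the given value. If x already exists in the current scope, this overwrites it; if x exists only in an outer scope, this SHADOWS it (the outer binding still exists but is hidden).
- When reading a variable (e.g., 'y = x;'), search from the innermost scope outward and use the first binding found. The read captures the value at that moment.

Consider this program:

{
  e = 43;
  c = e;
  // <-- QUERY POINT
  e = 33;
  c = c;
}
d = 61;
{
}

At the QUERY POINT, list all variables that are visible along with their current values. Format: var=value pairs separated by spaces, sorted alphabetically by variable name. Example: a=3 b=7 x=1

Answer: c=43 e=43

Derivation:
Step 1: enter scope (depth=1)
Step 2: declare e=43 at depth 1
Step 3: declare c=(read e)=43 at depth 1
Visible at query point: c=43 e=43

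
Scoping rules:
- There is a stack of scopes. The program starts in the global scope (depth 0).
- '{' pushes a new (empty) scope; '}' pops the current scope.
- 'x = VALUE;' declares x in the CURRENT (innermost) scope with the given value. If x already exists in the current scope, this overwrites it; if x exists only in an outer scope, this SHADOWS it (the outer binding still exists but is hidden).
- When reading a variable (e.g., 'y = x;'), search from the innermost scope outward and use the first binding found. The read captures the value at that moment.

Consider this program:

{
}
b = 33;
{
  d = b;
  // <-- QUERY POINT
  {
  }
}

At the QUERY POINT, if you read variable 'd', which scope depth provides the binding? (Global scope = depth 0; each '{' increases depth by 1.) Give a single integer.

Step 1: enter scope (depth=1)
Step 2: exit scope (depth=0)
Step 3: declare b=33 at depth 0
Step 4: enter scope (depth=1)
Step 5: declare d=(read b)=33 at depth 1
Visible at query point: b=33 d=33

Answer: 1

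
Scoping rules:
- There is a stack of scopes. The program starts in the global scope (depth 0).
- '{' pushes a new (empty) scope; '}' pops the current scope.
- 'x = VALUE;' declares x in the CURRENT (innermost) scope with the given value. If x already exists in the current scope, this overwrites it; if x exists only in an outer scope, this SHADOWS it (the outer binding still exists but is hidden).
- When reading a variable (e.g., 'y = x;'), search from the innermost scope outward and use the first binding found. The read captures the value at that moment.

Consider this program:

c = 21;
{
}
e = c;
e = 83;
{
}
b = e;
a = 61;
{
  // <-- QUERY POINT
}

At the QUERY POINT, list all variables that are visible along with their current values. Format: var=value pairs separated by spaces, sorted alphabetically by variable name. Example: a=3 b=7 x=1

Answer: a=61 b=83 c=21 e=83

Derivation:
Step 1: declare c=21 at depth 0
Step 2: enter scope (depth=1)
Step 3: exit scope (depth=0)
Step 4: declare e=(read c)=21 at depth 0
Step 5: declare e=83 at depth 0
Step 6: enter scope (depth=1)
Step 7: exit scope (depth=0)
Step 8: declare b=(read e)=83 at depth 0
Step 9: declare a=61 at depth 0
Step 10: enter scope (depth=1)
Visible at query point: a=61 b=83 c=21 e=83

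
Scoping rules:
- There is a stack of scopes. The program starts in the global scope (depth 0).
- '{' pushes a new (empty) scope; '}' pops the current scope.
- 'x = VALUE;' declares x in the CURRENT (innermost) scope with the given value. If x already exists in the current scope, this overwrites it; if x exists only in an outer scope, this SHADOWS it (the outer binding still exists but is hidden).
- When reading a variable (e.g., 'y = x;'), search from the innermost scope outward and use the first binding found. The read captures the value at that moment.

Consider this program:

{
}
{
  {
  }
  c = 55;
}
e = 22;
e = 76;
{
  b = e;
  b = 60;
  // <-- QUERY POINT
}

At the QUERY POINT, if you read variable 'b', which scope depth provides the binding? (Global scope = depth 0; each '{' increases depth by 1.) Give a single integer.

Step 1: enter scope (depth=1)
Step 2: exit scope (depth=0)
Step 3: enter scope (depth=1)
Step 4: enter scope (depth=2)
Step 5: exit scope (depth=1)
Step 6: declare c=55 at depth 1
Step 7: exit scope (depth=0)
Step 8: declare e=22 at depth 0
Step 9: declare e=76 at depth 0
Step 10: enter scope (depth=1)
Step 11: declare b=(read e)=76 at depth 1
Step 12: declare b=60 at depth 1
Visible at query point: b=60 e=76

Answer: 1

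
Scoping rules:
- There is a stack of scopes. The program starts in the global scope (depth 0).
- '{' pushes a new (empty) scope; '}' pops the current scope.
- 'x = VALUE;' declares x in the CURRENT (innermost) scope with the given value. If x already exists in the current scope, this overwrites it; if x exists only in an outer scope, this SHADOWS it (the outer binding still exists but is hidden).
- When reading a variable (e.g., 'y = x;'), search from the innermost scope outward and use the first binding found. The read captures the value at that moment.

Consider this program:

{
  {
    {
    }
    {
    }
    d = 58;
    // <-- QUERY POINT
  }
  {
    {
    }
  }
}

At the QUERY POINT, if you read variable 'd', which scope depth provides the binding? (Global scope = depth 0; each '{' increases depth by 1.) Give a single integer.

Answer: 2

Derivation:
Step 1: enter scope (depth=1)
Step 2: enter scope (depth=2)
Step 3: enter scope (depth=3)
Step 4: exit scope (depth=2)
Step 5: enter scope (depth=3)
Step 6: exit scope (depth=2)
Step 7: declare d=58 at depth 2
Visible at query point: d=58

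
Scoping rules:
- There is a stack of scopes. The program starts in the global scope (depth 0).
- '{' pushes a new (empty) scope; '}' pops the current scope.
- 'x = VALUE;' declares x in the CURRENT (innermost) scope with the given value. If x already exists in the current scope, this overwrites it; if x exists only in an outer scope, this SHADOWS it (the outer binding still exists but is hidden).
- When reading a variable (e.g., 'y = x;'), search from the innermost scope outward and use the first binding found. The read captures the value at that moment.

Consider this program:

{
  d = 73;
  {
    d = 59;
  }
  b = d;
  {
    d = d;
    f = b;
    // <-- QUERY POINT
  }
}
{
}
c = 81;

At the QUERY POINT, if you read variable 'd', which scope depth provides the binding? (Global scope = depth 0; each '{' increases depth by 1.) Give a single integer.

Step 1: enter scope (depth=1)
Step 2: declare d=73 at depth 1
Step 3: enter scope (depth=2)
Step 4: declare d=59 at depth 2
Step 5: exit scope (depth=1)
Step 6: declare b=(read d)=73 at depth 1
Step 7: enter scope (depth=2)
Step 8: declare d=(read d)=73 at depth 2
Step 9: declare f=(read b)=73 at depth 2
Visible at query point: b=73 d=73 f=73

Answer: 2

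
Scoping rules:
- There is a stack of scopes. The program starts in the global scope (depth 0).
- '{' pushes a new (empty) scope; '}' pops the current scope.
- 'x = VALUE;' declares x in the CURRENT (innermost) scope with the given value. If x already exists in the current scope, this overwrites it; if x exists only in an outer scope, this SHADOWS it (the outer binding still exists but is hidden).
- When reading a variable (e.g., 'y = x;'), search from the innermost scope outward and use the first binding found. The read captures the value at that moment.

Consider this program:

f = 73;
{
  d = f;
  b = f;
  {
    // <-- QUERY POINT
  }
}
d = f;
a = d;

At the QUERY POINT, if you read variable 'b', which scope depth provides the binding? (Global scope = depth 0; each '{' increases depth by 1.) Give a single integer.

Answer: 1

Derivation:
Step 1: declare f=73 at depth 0
Step 2: enter scope (depth=1)
Step 3: declare d=(read f)=73 at depth 1
Step 4: declare b=(read f)=73 at depth 1
Step 5: enter scope (depth=2)
Visible at query point: b=73 d=73 f=73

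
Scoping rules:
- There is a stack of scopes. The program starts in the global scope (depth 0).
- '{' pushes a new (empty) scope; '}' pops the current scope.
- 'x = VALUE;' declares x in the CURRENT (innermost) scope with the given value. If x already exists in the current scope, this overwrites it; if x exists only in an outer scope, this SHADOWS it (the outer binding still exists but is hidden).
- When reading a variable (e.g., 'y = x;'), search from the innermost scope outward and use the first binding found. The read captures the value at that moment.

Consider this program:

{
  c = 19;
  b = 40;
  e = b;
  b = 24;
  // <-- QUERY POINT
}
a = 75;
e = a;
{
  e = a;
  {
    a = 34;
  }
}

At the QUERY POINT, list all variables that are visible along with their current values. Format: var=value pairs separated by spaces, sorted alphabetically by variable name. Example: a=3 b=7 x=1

Step 1: enter scope (depth=1)
Step 2: declare c=19 at depth 1
Step 3: declare b=40 at depth 1
Step 4: declare e=(read b)=40 at depth 1
Step 5: declare b=24 at depth 1
Visible at query point: b=24 c=19 e=40

Answer: b=24 c=19 e=40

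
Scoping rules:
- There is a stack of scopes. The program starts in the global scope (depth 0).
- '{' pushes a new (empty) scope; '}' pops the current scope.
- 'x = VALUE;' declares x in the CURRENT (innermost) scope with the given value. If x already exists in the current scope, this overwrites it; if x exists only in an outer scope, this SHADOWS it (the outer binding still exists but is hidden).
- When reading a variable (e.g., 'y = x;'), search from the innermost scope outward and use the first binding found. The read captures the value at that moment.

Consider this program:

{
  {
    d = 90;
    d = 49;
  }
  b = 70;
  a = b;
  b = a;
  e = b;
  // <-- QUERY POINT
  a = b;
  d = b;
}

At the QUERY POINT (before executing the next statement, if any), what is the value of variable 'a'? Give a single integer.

Answer: 70

Derivation:
Step 1: enter scope (depth=1)
Step 2: enter scope (depth=2)
Step 3: declare d=90 at depth 2
Step 4: declare d=49 at depth 2
Step 5: exit scope (depth=1)
Step 6: declare b=70 at depth 1
Step 7: declare a=(read b)=70 at depth 1
Step 8: declare b=(read a)=70 at depth 1
Step 9: declare e=(read b)=70 at depth 1
Visible at query point: a=70 b=70 e=70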